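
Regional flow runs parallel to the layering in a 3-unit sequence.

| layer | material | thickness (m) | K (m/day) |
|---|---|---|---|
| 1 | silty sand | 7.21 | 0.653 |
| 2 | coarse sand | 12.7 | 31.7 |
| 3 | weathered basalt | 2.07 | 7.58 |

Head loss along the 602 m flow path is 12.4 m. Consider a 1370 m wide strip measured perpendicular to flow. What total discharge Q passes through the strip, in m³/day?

Flow is parallel to layering, so each bed carries its own Darcy discharge and the transmissivities add.
Σ(K_i·b_i) = 0.653×7.21 + 31.7×12.7 + 7.58×2.07 = 423.0 m²/day.
Hydraulic gradient i = Δh / L = 12.4 / 602 = 0.02060.
Q = Σ(K_i·b_i) · W · i = 423.0 × 1370 × 0.02060 = 11936 m³/day.

11900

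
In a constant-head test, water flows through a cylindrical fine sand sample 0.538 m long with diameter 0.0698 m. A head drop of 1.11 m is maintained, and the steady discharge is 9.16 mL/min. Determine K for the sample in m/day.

1.67

Cross-sectional area A = π·(d/2)² = π × (0.0698/2)² = 0.003826 m².
Convert discharge: 9.16 mL/min = 1.527e-07 m³/s.
Darcy's law rearranged: K = Q·L / (A·Δh) = 1.527e-07 × 0.538 / (0.003826 × 1.11) = 1.934e-05 m/s = 1.671 m/day.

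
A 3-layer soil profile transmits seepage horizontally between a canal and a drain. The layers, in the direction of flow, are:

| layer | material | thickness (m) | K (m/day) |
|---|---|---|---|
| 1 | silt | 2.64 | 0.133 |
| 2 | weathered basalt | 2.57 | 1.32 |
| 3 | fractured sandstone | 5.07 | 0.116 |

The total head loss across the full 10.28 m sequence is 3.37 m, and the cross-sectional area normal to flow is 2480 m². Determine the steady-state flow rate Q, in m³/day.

128

Flow is perpendicular to layering, so the layers act in series and the equivalent K is the thickness-weighted harmonic mean.
Total thickness L = 2.64 + 2.57 + 5.07 = 10.28 m.
Σ(b_i/K_i) = 2.64/0.133 + 2.57/1.32 + 5.07/0.116 = 65.50 d.
K_eq = L / Σ(b_i/K_i) = 10.28 / 65.50 = 0.1569 m/day.
Q = K_eq · A · (Δh/L) = 0.1569 × 2480 × (3.37/10.28) = 127.6 m³/day.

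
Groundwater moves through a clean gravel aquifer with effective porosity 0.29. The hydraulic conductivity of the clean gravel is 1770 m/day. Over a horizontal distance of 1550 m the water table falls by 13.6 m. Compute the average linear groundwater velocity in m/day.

Hydraulic gradient i = Δh / L = 13.6 / 1550 = 0.008774.
Darcy flux q = K · i = 1770 × 0.008774 = 15.53 m/day.
Seepage velocity v = q / n_e = 15.53 / 0.29 = 53.55 m/day.

53.6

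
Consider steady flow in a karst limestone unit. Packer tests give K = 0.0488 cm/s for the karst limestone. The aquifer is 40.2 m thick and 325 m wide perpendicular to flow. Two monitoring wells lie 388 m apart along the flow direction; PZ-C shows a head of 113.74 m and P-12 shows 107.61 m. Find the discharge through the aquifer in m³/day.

Convert K: 0.0488 cm/s × 864 = 42.16 m/day.
Cross-sectional area A = 325 × 40.2 = 13065 m².
Hydraulic gradient i = (113.74 − 107.61) / 388 = 6.13 / 388 = 0.01580.
Darcy's law: Q = K · A · i = 42.16 × 13065 × 0.01580 = 8703 m³/day.

8700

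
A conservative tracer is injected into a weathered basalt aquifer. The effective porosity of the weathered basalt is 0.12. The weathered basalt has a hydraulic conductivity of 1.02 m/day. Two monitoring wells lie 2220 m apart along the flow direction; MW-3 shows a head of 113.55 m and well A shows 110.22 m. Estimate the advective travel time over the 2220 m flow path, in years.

477

Hydraulic gradient i = (113.55 − 110.22) / 2220 = 3.33 / 2220 = 0.001500.
Darcy flux q = K · i = 1.020 × 0.001500 = 0.001530 m/day.
Seepage velocity v = q / n_e = 0.001530 / 0.12 = 0.01275 m/day.
Travel time t = L / v = 2220 / 0.01275 = 1.741e+05 days = 476.7 years.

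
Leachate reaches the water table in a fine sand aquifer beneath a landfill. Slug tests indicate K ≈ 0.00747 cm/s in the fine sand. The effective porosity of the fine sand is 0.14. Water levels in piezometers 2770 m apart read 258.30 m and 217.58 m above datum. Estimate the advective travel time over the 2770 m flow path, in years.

11.2

Convert K: 0.00747 cm/s × 864 = 6.454 m/day.
Hydraulic gradient i = (258.30 − 217.58) / 2770 = 40.72 / 2770 = 0.01470.
Darcy flux q = K · i = 6.454 × 0.01470 = 0.09488 m/day.
Seepage velocity v = q / n_e = 0.09488 / 0.14 = 0.6777 m/day.
Travel time t = L / v = 2770 / 0.6777 = 4087 days = 11.19 years.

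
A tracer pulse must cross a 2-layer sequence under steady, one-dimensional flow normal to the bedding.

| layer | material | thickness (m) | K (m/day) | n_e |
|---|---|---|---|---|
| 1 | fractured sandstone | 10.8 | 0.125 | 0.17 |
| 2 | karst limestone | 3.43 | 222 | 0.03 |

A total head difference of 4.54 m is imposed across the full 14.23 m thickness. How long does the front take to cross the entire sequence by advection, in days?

With flow normal to the layers, continuity requires the same specific discharge q through every layer.
Σ(b_i/K_i) = 10.8/0.125 + 3.43/222 = 86.42 d.
q = Δh / Σ(b_i/K_i) = 4.54 / 86.42 = 0.05254 m/day.
In each layer the seepage velocity is v_i = q/n_i, so the layer transit time is t_i = b_i·n_i / q:
  layer 1 (fractured sandstone): t_1 = 10.8 × 0.17 / 0.05254 = 34.95 d
  layer 2 (karst limestone): t_2 = 3.43 × 0.03 / 0.05254 = 1.959 d
Total t = Σ t_i = 36.91 days.

36.9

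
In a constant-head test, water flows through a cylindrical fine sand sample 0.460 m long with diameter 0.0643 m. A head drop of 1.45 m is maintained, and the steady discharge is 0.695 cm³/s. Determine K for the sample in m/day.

Cross-sectional area A = π·(d/2)² = π × (0.0643/2)² = 0.003247 m².
Convert discharge: 0.695 cm³/s = 6.950e-07 m³/s.
Darcy's law rearranged: K = Q·L / (A·Δh) = 6.950e-07 × 0.460 / (0.003247 × 1.45) = 6.790e-05 m/s = 5.866 m/day.

5.87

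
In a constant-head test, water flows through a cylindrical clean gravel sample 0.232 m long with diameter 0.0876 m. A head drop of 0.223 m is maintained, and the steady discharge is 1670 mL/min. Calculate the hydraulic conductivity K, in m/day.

415

Cross-sectional area A = π·(d/2)² = π × (0.0876/2)² = 0.006027 m².
Convert discharge: 1670 mL/min = 2.783e-05 m³/s.
Darcy's law rearranged: K = Q·L / (A·Δh) = 2.783e-05 × 0.232 / (0.006027 × 0.223) = 0.004805 m/s = 415.1 m/day.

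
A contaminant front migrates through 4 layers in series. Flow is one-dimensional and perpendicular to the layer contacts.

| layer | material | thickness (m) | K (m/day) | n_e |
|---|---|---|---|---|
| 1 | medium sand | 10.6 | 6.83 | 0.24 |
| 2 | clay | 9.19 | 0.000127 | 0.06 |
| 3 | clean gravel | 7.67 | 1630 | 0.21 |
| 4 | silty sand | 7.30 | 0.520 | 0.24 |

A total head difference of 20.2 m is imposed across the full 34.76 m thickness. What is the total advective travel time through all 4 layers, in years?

63.4

With flow normal to the layers, continuity requires the same specific discharge q through every layer.
Σ(b_i/K_i) = 10.6/6.83 + 9.19/0.000127 + 7.67/1630 + 7.30/0.520 = 72378 d.
q = Δh / Σ(b_i/K_i) = 20.2 / 72378 = 0.0002791 m/day.
In each layer the seepage velocity is v_i = q/n_i, so the layer transit time is t_i = b_i·n_i / q:
  layer 1 (medium sand): t_1 = 10.6 × 0.24 / 0.0002791 = 9115 d
  layer 2 (clay): t_2 = 9.19 × 0.06 / 0.0002791 = 1976 d
  layer 3 (clean gravel): t_3 = 7.67 × 0.21 / 0.0002791 = 5771 d
  layer 4 (silty sand): t_4 = 7.30 × 0.24 / 0.0002791 = 6278 d
Total t = Σ t_i = 23140 days = 63.35 years.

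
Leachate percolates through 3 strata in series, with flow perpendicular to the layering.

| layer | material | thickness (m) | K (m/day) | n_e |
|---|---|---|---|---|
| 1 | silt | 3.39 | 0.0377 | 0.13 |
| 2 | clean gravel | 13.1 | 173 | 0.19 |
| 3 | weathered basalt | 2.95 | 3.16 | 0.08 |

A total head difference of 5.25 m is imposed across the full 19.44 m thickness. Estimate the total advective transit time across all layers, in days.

With flow normal to the layers, continuity requires the same specific discharge q through every layer.
Σ(b_i/K_i) = 3.39/0.0377 + 13.1/173 + 2.95/3.16 = 90.93 d.
q = Δh / Σ(b_i/K_i) = 5.25 / 90.93 = 0.05774 m/day.
In each layer the seepage velocity is v_i = q/n_i, so the layer transit time is t_i = b_i·n_i / q:
  layer 1 (silt): t_1 = 3.39 × 0.13 / 0.05774 = 7.633 d
  layer 2 (clean gravel): t_2 = 13.1 × 0.19 / 0.05774 = 43.11 d
  layer 3 (weathered basalt): t_3 = 2.95 × 0.08 / 0.05774 = 4.088 d
Total t = Σ t_i = 54.83 days.

54.8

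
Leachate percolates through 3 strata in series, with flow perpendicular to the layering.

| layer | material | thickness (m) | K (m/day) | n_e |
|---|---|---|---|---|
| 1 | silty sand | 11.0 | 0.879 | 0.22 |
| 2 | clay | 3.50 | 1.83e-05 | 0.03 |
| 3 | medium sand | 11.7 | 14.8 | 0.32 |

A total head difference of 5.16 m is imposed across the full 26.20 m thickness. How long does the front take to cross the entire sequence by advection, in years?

636

With flow normal to the layers, continuity requires the same specific discharge q through every layer.
Σ(b_i/K_i) = 11.0/0.879 + 3.50/1.83e-05 + 11.7/14.8 = 1.913e+05 d.
q = Δh / Σ(b_i/K_i) = 5.16 / 1.913e+05 = 2.698e-05 m/day.
In each layer the seepage velocity is v_i = q/n_i, so the layer transit time is t_i = b_i·n_i / q:
  layer 1 (silty sand): t_1 = 11.0 × 0.22 / 2.698e-05 = 89704 d
  layer 2 (clay): t_2 = 3.50 × 0.03 / 2.698e-05 = 3892 d
  layer 3 (medium sand): t_3 = 11.7 × 0.32 / 2.698e-05 = 1.388e+05 d
Total t = Σ t_i = 2.324e+05 days = 636.2 years.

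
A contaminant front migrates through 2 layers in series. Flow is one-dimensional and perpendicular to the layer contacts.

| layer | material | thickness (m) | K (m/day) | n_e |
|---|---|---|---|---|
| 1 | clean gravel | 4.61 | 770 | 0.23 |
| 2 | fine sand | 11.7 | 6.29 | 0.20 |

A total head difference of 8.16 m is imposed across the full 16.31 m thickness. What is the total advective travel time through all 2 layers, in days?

0.778

With flow normal to the layers, continuity requires the same specific discharge q through every layer.
Σ(b_i/K_i) = 4.61/770 + 11.7/6.29 = 1.866 d.
q = Δh / Σ(b_i/K_i) = 8.16 / 1.866 = 4.373 m/day.
In each layer the seepage velocity is v_i = q/n_i, so the layer transit time is t_i = b_i·n_i / q:
  layer 1 (clean gravel): t_1 = 4.61 × 0.23 / 4.373 = 0.2425 d
  layer 2 (fine sand): t_2 = 11.7 × 0.20 / 4.373 = 0.5351 d
Total t = Σ t_i = 0.7776 days.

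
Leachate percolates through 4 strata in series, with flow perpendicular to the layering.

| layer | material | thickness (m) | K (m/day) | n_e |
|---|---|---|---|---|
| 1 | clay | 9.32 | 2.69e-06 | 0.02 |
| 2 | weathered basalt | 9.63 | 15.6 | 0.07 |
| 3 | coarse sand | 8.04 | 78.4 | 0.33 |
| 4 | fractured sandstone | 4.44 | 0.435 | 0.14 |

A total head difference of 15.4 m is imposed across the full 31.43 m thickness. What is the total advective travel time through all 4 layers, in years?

2550

With flow normal to the layers, continuity requires the same specific discharge q through every layer.
Σ(b_i/K_i) = 9.32/2.69e-06 + 9.63/15.6 + 8.04/78.4 + 4.44/0.435 = 3.465e+06 d.
q = Δh / Σ(b_i/K_i) = 15.4 / 3.465e+06 = 4.445e-06 m/day.
In each layer the seepage velocity is v_i = q/n_i, so the layer transit time is t_i = b_i·n_i / q:
  layer 1 (clay): t_1 = 9.32 × 0.02 / 4.445e-06 = 41936 d
  layer 2 (weathered basalt): t_2 = 9.63 × 0.07 / 4.445e-06 = 1.517e+05 d
  layer 3 (coarse sand): t_3 = 8.04 × 0.33 / 4.445e-06 = 5.969e+05 d
  layer 4 (fractured sandstone): t_4 = 4.44 × 0.14 / 4.445e-06 = 1.398e+05 d
Total t = Σ t_i = 9.304e+05 days = 2547 years.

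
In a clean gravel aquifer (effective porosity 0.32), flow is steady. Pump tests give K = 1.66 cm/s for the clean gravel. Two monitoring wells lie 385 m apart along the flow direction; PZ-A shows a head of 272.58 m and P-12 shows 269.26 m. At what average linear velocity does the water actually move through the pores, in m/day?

38.6

Convert K: 1.66 cm/s × 864 = 1434 m/day.
Hydraulic gradient i = (272.58 − 269.26) / 385 = 3.32 / 385 = 0.008623.
Darcy flux q = K · i = 1434 × 0.008623 = 12.37 m/day.
Seepage velocity v = q / n_e = 12.37 / 0.32 = 38.65 m/day.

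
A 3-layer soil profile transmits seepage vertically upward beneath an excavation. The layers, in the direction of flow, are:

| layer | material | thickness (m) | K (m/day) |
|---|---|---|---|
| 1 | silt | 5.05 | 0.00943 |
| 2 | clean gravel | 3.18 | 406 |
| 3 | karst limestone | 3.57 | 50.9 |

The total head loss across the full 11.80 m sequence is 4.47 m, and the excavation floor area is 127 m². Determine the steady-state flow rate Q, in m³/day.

Flow is perpendicular to layering, so the layers act in series and the equivalent K is the thickness-weighted harmonic mean.
Total thickness L = 5.05 + 3.18 + 3.57 = 11.80 m.
Σ(b_i/K_i) = 5.05/0.00943 + 3.18/406 + 3.57/50.9 = 535.6 d.
K_eq = L / Σ(b_i/K_i) = 11.80 / 535.6 = 0.02203 m/day.
Q = K_eq · A · (Δh/L) = 0.02203 × 127 × (4.47/11.80) = 1.060 m³/day.

1.06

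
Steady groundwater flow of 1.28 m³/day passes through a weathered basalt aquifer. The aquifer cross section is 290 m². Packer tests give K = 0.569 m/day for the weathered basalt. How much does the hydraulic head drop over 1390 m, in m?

10.8

From Q = K·A·i, i = Q / (K·A) = 1.28 / (0.5690 × 290.0) = 0.007757.
Head loss Δh = i · L = 0.007757 × 1390 = 10.78 m.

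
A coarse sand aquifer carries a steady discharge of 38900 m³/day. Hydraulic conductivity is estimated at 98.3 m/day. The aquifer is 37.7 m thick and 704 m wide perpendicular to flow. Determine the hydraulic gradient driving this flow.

0.0149

Cross-sectional area A = 704 × 37.7 = 26541 m².
From Q = K·A·i, i = Q / (K·A) = 38900 / (98.30 × 26541) = 0.01491.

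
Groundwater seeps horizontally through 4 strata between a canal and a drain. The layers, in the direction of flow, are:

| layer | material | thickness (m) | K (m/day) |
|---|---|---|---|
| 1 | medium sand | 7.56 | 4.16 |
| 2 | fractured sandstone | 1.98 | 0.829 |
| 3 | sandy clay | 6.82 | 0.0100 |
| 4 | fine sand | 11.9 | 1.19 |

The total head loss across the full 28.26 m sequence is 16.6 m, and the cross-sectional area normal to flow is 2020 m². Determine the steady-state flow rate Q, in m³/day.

Flow is perpendicular to layering, so the layers act in series and the equivalent K is the thickness-weighted harmonic mean.
Total thickness L = 7.56 + 1.98 + 6.82 + 11.9 = 28.26 m.
Σ(b_i/K_i) = 7.56/4.16 + 1.98/0.829 + 6.82/0.0100 + 11.9/1.19 = 696.2 d.
K_eq = L / Σ(b_i/K_i) = 28.26 / 696.2 = 0.04059 m/day.
Q = K_eq · A · (Δh/L) = 0.04059 × 2020 × (16.6/28.26) = 48.16 m³/day.

48.2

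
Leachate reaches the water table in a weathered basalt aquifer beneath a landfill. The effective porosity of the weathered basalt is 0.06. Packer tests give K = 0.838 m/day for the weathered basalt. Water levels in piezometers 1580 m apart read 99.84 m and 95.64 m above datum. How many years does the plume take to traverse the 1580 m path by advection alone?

Hydraulic gradient i = (99.84 − 95.64) / 1580 = 4.2 / 1580 = 0.002658.
Darcy flux q = K · i = 0.8380 × 0.002658 = 0.002228 m/day.
Seepage velocity v = q / n_e = 0.002228 / 0.06 = 0.03713 m/day.
Travel time t = L / v = 1580 / 0.03713 = 42557 days = 116.5 years.

117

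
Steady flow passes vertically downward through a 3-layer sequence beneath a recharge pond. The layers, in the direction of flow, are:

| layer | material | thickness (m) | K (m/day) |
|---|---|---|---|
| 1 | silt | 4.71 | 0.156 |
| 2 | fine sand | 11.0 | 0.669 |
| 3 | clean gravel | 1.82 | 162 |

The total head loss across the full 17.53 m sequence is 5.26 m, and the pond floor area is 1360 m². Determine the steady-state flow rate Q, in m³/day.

153

Flow is perpendicular to layering, so the layers act in series and the equivalent K is the thickness-weighted harmonic mean.
Total thickness L = 4.71 + 11.0 + 1.82 = 17.53 m.
Σ(b_i/K_i) = 4.71/0.156 + 11.0/0.669 + 1.82/162 = 46.65 d.
K_eq = L / Σ(b_i/K_i) = 17.53 / 46.65 = 0.3758 m/day.
Q = K_eq · A · (Δh/L) = 0.3758 × 1360 × (5.26/17.53) = 153.4 m³/day.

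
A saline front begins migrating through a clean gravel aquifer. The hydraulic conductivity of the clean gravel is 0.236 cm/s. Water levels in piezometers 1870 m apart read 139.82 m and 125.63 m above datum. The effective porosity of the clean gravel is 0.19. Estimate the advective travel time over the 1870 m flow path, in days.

230

Convert K: 0.236 cm/s × 864 = 203.9 m/day.
Hydraulic gradient i = (139.82 − 125.63) / 1870 = 14.19 / 1870 = 0.007588.
Darcy flux q = K · i = 203.9 × 0.007588 = 1.547 m/day.
Seepage velocity v = q / n_e = 1.547 / 0.19 = 8.144 m/day.
Travel time t = L / v = 1870 / 8.144 = 229.6 days.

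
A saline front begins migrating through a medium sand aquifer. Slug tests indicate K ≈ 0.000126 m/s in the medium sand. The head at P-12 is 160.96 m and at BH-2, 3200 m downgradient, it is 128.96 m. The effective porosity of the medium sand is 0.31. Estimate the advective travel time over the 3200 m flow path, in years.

Convert K: 0.000126 m/s × 86400 = 10.89 m/day.
Hydraulic gradient i = (160.96 − 128.96) / 3200 = 32 / 3200 = 0.01000.
Darcy flux q = K · i = 10.89 × 0.01000 = 0.1089 m/day.
Seepage velocity v = q / n_e = 0.1089 / 0.31 = 0.3512 m/day.
Travel time t = L / v = 3200 / 0.3512 = 9112 days = 24.95 years.

24.9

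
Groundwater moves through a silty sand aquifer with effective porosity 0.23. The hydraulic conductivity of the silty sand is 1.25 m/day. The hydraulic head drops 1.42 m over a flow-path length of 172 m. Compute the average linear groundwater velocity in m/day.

0.0449

Hydraulic gradient i = Δh / L = 1.42 / 172 = 0.008256.
Darcy flux q = K · i = 1.250 × 0.008256 = 0.01032 m/day.
Seepage velocity v = q / n_e = 0.01032 / 0.23 = 0.04487 m/day.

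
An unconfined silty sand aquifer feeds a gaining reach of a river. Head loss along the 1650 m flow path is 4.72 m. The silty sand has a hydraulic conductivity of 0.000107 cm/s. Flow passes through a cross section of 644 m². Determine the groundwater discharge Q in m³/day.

Convert K: 0.000107 cm/s × 864 = 0.09245 m/day.
Hydraulic gradient i = Δh / L = 4.72 / 1650 = 0.002861.
Darcy's law: Q = K · A · i = 0.09245 × 644.0 × 0.002861 = 0.1703 m³/day.

0.170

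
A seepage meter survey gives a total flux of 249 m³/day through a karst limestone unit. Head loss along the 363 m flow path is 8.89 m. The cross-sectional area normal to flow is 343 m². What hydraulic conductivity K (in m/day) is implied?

29.6

Hydraulic gradient i = Δh / L = 8.89 / 363 = 0.02449.
From Q = K·A·i, K = Q / (A·i) = 249 / (343.0 × 0.02449) = 29.64 m/day.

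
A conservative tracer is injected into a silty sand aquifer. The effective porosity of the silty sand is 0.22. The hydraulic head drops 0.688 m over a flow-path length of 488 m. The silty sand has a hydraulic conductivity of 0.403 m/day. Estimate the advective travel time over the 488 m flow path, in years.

517

Hydraulic gradient i = Δh / L = 0.688 / 488 = 0.001410.
Darcy flux q = K · i = 0.4030 × 0.001410 = 0.0005682 m/day.
Seepage velocity v = q / n_e = 0.0005682 / 0.22 = 0.002583 m/day.
Travel time t = L / v = 488 / 0.002583 = 1.890e+05 days = 517.3 years.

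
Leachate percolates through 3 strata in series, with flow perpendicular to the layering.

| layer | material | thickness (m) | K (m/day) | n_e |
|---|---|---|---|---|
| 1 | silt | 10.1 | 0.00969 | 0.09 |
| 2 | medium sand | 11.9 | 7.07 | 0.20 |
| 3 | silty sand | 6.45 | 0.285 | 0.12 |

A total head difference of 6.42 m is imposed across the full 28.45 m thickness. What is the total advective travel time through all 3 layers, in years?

1.85

With flow normal to the layers, continuity requires the same specific discharge q through every layer.
Σ(b_i/K_i) = 10.1/0.00969 + 11.9/7.07 + 6.45/0.285 = 1067 d.
q = Δh / Σ(b_i/K_i) = 6.42 / 1067 = 0.006019 m/day.
In each layer the seepage velocity is v_i = q/n_i, so the layer transit time is t_i = b_i·n_i / q:
  layer 1 (silt): t_1 = 10.1 × 0.09 / 0.006019 = 151.0 d
  layer 2 (medium sand): t_2 = 11.9 × 0.20 / 0.006019 = 395.4 d
  layer 3 (silty sand): t_3 = 6.45 × 0.12 / 0.006019 = 128.6 d
Total t = Σ t_i = 675.0 days = 1.848 years.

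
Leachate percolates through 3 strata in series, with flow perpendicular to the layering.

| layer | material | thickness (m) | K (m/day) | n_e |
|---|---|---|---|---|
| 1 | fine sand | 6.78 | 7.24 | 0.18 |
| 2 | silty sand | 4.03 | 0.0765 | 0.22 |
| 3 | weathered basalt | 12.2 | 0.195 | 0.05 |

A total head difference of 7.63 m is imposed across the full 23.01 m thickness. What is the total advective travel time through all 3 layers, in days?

With flow normal to the layers, continuity requires the same specific discharge q through every layer.
Σ(b_i/K_i) = 6.78/7.24 + 4.03/0.0765 + 12.2/0.195 = 116.2 d.
q = Δh / Σ(b_i/K_i) = 7.63 / 116.2 = 0.06567 m/day.
In each layer the seepage velocity is v_i = q/n_i, so the layer transit time is t_i = b_i·n_i / q:
  layer 1 (fine sand): t_1 = 6.78 × 0.18 / 0.06567 = 18.58 d
  layer 2 (silty sand): t_2 = 4.03 × 0.22 / 0.06567 = 13.50 d
  layer 3 (weathered basalt): t_3 = 12.2 × 0.05 / 0.06567 = 9.288 d
Total t = Σ t_i = 41.37 days.

41.4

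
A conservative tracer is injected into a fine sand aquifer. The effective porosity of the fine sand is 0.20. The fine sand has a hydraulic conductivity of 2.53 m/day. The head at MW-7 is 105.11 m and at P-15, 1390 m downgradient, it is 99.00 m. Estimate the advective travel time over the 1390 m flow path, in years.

Hydraulic gradient i = (105.11 − 99.00) / 1390 = 6.11 / 1390 = 0.004396.
Darcy flux q = K · i = 2.530 × 0.004396 = 0.01112 m/day.
Seepage velocity v = q / n_e = 0.01112 / 0.20 = 0.05561 m/day.
Travel time t = L / v = 1390 / 0.05561 = 24998 days = 68.44 years.

68.4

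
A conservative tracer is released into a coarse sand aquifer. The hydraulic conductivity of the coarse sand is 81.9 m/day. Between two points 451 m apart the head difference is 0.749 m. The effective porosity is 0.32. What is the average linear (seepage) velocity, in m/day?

Hydraulic gradient i = Δh / L = 0.749 / 451 = 0.001661.
Darcy flux q = K · i = 81.90 × 0.001661 = 0.1360 m/day.
Seepage velocity v = q / n_e = 0.1360 / 0.32 = 0.4250 m/day.

0.425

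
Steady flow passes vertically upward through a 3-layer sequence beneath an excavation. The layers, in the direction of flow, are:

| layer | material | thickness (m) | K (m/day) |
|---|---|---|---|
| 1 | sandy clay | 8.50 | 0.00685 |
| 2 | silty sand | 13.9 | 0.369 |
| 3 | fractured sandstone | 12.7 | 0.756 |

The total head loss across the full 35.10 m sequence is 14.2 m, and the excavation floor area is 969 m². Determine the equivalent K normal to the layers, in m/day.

Flow is perpendicular to layering, so the layers act in series and the equivalent K is the thickness-weighted harmonic mean.
Total thickness L = 8.50 + 13.9 + 12.7 = 35.10 m.
Σ(b_i/K_i) = 8.50/0.00685 + 13.9/0.369 + 12.7/0.756 = 1295 d.
K_eq = L / Σ(b_i/K_i) = 35.10 / 1295 = 0.02710 m/day.

0.0271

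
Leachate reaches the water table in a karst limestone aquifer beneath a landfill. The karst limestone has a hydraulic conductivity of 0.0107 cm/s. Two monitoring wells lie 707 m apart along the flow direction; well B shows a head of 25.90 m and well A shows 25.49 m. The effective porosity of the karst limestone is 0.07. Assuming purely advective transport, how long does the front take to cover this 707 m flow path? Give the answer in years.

25.3

Convert K: 0.0107 cm/s × 864 = 9.245 m/day.
Hydraulic gradient i = (25.90 − 25.49) / 707 = 0.41 / 707 = 0.0005799.
Darcy flux q = K · i = 9.245 × 0.0005799 = 0.005361 m/day.
Seepage velocity v = q / n_e = 0.005361 / 0.07 = 0.07659 m/day.
Travel time t = L / v = 707 / 0.07659 = 9231 days = 25.27 years.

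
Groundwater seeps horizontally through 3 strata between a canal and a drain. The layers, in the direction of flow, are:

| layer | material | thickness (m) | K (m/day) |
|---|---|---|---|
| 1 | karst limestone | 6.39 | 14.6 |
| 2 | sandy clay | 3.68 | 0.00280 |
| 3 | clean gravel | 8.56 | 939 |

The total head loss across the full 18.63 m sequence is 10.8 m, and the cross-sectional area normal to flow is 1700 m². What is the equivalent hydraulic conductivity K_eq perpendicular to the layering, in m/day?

0.0142

Flow is perpendicular to layering, so the layers act in series and the equivalent K is the thickness-weighted harmonic mean.
Total thickness L = 6.39 + 3.68 + 8.56 = 18.63 m.
Σ(b_i/K_i) = 6.39/14.6 + 3.68/0.00280 + 8.56/939 = 1315 d.
K_eq = L / Σ(b_i/K_i) = 18.63 / 1315 = 0.01417 m/day.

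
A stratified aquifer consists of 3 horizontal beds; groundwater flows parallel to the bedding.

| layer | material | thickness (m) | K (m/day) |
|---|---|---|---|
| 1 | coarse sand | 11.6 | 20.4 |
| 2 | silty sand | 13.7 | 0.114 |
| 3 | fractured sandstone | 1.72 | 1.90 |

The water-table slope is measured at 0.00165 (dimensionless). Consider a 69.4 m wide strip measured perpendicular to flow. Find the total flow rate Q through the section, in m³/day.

27.7

Flow is parallel to layering, so each bed carries its own Darcy discharge and the transmissivities add.
Σ(K_i·b_i) = 20.4×11.6 + 0.114×13.7 + 1.90×1.72 = 241.5 m²/day.
Hydraulic gradient i = 0.00165.
Q = Σ(K_i·b_i) · W · i = 241.5 × 69.4 × 0.001650 = 27.65 m³/day.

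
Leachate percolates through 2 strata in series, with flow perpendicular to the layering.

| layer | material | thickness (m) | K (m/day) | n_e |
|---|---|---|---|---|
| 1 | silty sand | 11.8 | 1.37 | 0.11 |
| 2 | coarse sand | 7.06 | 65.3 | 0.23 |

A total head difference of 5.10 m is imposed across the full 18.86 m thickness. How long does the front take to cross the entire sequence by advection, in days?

With flow normal to the layers, continuity requires the same specific discharge q through every layer.
Σ(b_i/K_i) = 11.8/1.37 + 7.06/65.3 = 8.721 d.
q = Δh / Σ(b_i/K_i) = 5.10 / 8.721 = 0.5848 m/day.
In each layer the seepage velocity is v_i = q/n_i, so the layer transit time is t_i = b_i·n_i / q:
  layer 1 (silty sand): t_1 = 11.8 × 0.11 / 0.5848 = 2.220 d
  layer 2 (coarse sand): t_2 = 7.06 × 0.23 / 0.5848 = 2.777 d
Total t = Σ t_i = 4.996 days.

5.00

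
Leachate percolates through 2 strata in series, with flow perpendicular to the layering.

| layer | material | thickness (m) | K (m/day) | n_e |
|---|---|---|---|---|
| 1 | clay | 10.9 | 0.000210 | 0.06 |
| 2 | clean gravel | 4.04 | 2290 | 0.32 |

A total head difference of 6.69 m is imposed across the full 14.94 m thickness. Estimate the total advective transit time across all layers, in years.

With flow normal to the layers, continuity requires the same specific discharge q through every layer.
Σ(b_i/K_i) = 10.9/0.000210 + 4.04/2290 = 51905 d.
q = Δh / Σ(b_i/K_i) = 6.69 / 51905 = 0.0001289 m/day.
In each layer the seepage velocity is v_i = q/n_i, so the layer transit time is t_i = b_i·n_i / q:
  layer 1 (clay): t_1 = 10.9 × 0.06 / 0.0001289 = 5074 d
  layer 2 (clean gravel): t_2 = 4.04 × 0.32 / 0.0001289 = 10030 d
Total t = Σ t_i = 15104 days = 41.35 years.

41.4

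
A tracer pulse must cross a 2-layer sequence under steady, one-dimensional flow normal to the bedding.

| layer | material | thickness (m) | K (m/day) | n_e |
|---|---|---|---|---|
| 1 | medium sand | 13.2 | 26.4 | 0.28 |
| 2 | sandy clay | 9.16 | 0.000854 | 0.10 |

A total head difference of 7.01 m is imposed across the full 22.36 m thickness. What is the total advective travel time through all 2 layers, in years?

19.3

With flow normal to the layers, continuity requires the same specific discharge q through every layer.
Σ(b_i/K_i) = 13.2/26.4 + 9.16/0.000854 = 10726 d.
q = Δh / Σ(b_i/K_i) = 7.01 / 10726 = 0.0006535 m/day.
In each layer the seepage velocity is v_i = q/n_i, so the layer transit time is t_i = b_i·n_i / q:
  layer 1 (medium sand): t_1 = 13.2 × 0.28 / 0.0006535 = 5656 d
  layer 2 (sandy clay): t_2 = 9.16 × 0.10 / 0.0006535 = 1402 d
Total t = Σ t_i = 7057 days = 19.32 years.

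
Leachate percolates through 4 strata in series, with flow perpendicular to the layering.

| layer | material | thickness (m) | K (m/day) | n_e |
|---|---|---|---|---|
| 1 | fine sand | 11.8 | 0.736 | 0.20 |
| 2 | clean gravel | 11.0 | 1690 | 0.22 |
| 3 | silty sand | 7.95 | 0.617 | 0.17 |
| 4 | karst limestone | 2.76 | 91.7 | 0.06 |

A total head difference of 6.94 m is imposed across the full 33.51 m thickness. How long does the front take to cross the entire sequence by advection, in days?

With flow normal to the layers, continuity requires the same specific discharge q through every layer.
Σ(b_i/K_i) = 11.8/0.736 + 11.0/1690 + 7.95/0.617 + 2.76/91.7 = 28.95 d.
q = Δh / Σ(b_i/K_i) = 6.94 / 28.95 = 0.2397 m/day.
In each layer the seepage velocity is v_i = q/n_i, so the layer transit time is t_i = b_i·n_i / q:
  layer 1 (fine sand): t_1 = 11.8 × 0.20 / 0.2397 = 9.846 d
  layer 2 (clean gravel): t_2 = 11.0 × 0.22 / 0.2397 = 10.10 d
  layer 3 (silty sand): t_3 = 7.95 × 0.17 / 0.2397 = 5.639 d
  layer 4 (karst limestone): t_4 = 2.76 × 0.06 / 0.2397 = 0.6909 d
Total t = Σ t_i = 26.27 days.

26.3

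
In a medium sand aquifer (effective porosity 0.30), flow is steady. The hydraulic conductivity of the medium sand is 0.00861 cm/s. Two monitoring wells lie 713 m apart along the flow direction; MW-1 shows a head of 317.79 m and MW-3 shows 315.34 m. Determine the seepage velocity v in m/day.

0.0852

Convert K: 0.00861 cm/s × 864 = 7.439 m/day.
Hydraulic gradient i = (317.79 − 315.34) / 713 = 2.45 / 713 = 0.003436.
Darcy flux q = K · i = 7.439 × 0.003436 = 0.02556 m/day.
Seepage velocity v = q / n_e = 0.02556 / 0.30 = 0.08521 m/day.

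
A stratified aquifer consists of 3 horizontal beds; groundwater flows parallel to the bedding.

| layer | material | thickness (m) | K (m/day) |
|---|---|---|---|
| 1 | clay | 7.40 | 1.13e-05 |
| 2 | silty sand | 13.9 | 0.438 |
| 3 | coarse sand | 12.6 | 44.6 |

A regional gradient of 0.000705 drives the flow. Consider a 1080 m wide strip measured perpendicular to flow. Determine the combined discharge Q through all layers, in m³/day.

Flow is parallel to layering, so each bed carries its own Darcy discharge and the transmissivities add.
Σ(K_i·b_i) = 1.13e-05×7.40 + 0.438×13.9 + 44.6×12.6 = 568.0 m²/day.
Hydraulic gradient i = 0.000705.
Q = Σ(K_i·b_i) · W · i = 568.0 × 1080 × 0.0007050 = 432.5 m³/day.

433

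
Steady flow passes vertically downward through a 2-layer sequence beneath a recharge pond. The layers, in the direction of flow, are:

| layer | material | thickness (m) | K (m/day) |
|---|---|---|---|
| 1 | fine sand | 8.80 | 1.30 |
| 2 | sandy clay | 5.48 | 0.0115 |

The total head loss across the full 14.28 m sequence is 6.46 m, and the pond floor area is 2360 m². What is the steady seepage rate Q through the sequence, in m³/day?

31.5

Flow is perpendicular to layering, so the layers act in series and the equivalent K is the thickness-weighted harmonic mean.
Total thickness L = 8.80 + 5.48 = 14.28 m.
Σ(b_i/K_i) = 8.80/1.30 + 5.48/0.0115 = 483.3 d.
K_eq = L / Σ(b_i/K_i) = 14.28 / 483.3 = 0.02955 m/day.
Q = K_eq · A · (Δh/L) = 0.02955 × 2360 × (6.46/14.28) = 31.55 m³/day.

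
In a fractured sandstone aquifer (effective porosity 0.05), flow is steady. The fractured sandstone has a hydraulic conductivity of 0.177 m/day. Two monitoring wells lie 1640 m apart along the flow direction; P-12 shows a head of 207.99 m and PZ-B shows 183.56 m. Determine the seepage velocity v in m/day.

Hydraulic gradient i = (207.99 − 183.56) / 1640 = 24.43 / 1640 = 0.01490.
Darcy flux q = K · i = 0.1770 × 0.01490 = 0.002637 m/day.
Seepage velocity v = q / n_e = 0.002637 / 0.05 = 0.05273 m/day.

0.0527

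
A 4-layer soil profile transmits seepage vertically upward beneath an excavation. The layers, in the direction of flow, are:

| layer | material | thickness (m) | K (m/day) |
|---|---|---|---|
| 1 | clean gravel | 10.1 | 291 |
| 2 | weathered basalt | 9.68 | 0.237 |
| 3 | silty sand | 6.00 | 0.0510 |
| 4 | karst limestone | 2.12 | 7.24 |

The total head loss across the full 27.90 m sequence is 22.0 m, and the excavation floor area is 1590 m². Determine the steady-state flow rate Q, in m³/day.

Flow is perpendicular to layering, so the layers act in series and the equivalent K is the thickness-weighted harmonic mean.
Total thickness L = 10.1 + 9.68 + 6.00 + 2.12 = 27.90 m.
Σ(b_i/K_i) = 10.1/291 + 9.68/0.237 + 6.00/0.0510 + 2.12/7.24 = 158.8 d.
K_eq = L / Σ(b_i/K_i) = 27.90 / 158.8 = 0.1757 m/day.
Q = K_eq · A · (Δh/L) = 0.1757 × 1590 × (22.0/27.90) = 220.3 m³/day.

220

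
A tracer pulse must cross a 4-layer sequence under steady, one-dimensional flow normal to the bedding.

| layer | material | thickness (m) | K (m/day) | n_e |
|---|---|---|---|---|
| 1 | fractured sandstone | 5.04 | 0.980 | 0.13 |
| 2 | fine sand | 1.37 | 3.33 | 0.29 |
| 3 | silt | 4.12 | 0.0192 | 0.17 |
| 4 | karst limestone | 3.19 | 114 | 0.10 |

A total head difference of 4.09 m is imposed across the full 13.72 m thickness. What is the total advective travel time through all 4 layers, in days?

112

With flow normal to the layers, continuity requires the same specific discharge q through every layer.
Σ(b_i/K_i) = 5.04/0.980 + 1.37/3.33 + 4.12/0.0192 + 3.19/114 = 220.2 d.
q = Δh / Σ(b_i/K_i) = 4.09 / 220.2 = 0.01858 m/day.
In each layer the seepage velocity is v_i = q/n_i, so the layer transit time is t_i = b_i·n_i / q:
  layer 1 (fractured sandstone): t_1 = 5.04 × 0.13 / 0.01858 = 35.27 d
  layer 2 (fine sand): t_2 = 1.37 × 0.29 / 0.01858 = 21.39 d
  layer 3 (silt): t_3 = 4.12 × 0.17 / 0.01858 = 37.70 d
  layer 4 (karst limestone): t_4 = 3.19 × 0.10 / 0.01858 = 17.17 d
Total t = Σ t_i = 111.5 days.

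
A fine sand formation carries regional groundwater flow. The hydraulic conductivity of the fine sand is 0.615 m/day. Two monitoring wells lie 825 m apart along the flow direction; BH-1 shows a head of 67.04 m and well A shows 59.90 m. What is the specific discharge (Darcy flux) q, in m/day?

Hydraulic gradient i = (67.04 − 59.90) / 825 = 7.14 / 825 = 0.008655.
Specific discharge q = K · i = 0.6150 × 0.008655 = 0.005323 m/day.

0.00532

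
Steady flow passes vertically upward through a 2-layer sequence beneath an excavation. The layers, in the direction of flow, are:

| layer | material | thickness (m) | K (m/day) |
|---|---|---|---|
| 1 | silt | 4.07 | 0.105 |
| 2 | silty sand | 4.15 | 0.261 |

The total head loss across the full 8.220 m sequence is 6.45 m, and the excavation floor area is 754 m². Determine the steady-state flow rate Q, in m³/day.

89.0

Flow is perpendicular to layering, so the layers act in series and the equivalent K is the thickness-weighted harmonic mean.
Total thickness L = 4.07 + 4.15 = 8.220 m.
Σ(b_i/K_i) = 4.07/0.105 + 4.15/0.261 = 54.66 d.
K_eq = L / Σ(b_i/K_i) = 8.220 / 54.66 = 0.1504 m/day.
Q = K_eq · A · (Δh/L) = 0.1504 × 754 × (6.45/8.220) = 88.97 m³/day.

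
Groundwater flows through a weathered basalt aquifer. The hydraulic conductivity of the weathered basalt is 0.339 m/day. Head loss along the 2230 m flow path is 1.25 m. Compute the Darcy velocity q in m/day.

Hydraulic gradient i = Δh / L = 1.25 / 2230 = 0.0005605.
Specific discharge q = K · i = 0.3390 × 0.0005605 = 0.0001900 m/day.

0.000190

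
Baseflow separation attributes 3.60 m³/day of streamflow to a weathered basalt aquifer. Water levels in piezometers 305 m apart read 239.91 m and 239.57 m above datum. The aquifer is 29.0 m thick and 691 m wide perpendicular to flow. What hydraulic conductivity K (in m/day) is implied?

Cross-sectional area A = 691 × 29.0 = 20039 m².
Hydraulic gradient i = (239.91 − 239.57) / 305 = 0.34 / 305 = 0.001115.
From Q = K·A·i, K = Q / (A·i) = 3.60 / (20039 × 0.001115) = 0.1612 m/day.

0.161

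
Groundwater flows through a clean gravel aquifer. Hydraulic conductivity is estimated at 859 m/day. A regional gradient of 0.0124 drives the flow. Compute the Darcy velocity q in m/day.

10.7

Hydraulic gradient i = 0.0124.
Specific discharge q = K · i = 859.0 × 0.01240 = 10.65 m/day.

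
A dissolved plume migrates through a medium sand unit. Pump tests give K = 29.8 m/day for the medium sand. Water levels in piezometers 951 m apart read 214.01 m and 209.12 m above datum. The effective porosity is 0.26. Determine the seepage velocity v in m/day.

0.589

Hydraulic gradient i = (214.01 − 209.12) / 951 = 4.89 / 951 = 0.005142.
Darcy flux q = K · i = 29.80 × 0.005142 = 0.1532 m/day.
Seepage velocity v = q / n_e = 0.1532 / 0.26 = 0.5893 m/day.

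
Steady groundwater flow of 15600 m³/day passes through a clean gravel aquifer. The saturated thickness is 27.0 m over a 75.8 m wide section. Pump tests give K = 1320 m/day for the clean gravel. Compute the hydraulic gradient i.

Cross-sectional area A = 75.8 × 27.0 = 2047 m².
From Q = K·A·i, i = Q / (K·A) = 15600 / (1320 × 2047) = 0.005775.

0.00577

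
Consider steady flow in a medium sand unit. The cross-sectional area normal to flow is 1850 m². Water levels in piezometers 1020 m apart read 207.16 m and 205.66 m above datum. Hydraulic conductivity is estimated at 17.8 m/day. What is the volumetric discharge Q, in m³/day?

Hydraulic gradient i = (207.16 − 205.66) / 1020 = 1.5 / 1020 = 0.001471.
Darcy's law: Q = K · A · i = 17.80 × 1850 × 0.001471 = 48.43 m³/day.

48.4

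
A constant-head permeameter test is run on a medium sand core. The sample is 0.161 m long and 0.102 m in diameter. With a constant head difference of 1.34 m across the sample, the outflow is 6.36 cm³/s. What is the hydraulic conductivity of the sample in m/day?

8.08

Cross-sectional area A = π·(d/2)² = π × (0.102/2)² = 0.008171 m².
Convert discharge: 6.36 cm³/s = 6.360e-06 m³/s.
Darcy's law rearranged: K = Q·L / (A·Δh) = 6.360e-06 × 0.161 / (0.008171 × 1.34) = 9.352e-05 m/s = 8.080 m/day.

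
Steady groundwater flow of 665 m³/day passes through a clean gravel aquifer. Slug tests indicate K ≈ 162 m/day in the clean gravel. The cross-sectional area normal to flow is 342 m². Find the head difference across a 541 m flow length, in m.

From Q = K·A·i, i = Q / (K·A) = 665 / (162.0 × 342.0) = 0.01200.
Head loss Δh = i · L = 0.01200 × 541 = 6.493 m.

6.49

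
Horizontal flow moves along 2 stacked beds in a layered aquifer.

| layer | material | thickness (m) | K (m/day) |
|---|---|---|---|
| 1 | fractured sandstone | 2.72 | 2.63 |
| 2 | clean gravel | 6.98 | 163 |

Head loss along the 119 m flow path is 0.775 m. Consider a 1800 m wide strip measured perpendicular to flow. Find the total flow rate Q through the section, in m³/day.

13400

Flow is parallel to layering, so each bed carries its own Darcy discharge and the transmissivities add.
Σ(K_i·b_i) = 2.63×2.72 + 163×6.98 = 1145 m²/day.
Hydraulic gradient i = Δh / L = 0.775 / 119 = 0.006513.
Q = Σ(K_i·b_i) · W · i = 1145 × 1800 × 0.006513 = 13421 m³/day.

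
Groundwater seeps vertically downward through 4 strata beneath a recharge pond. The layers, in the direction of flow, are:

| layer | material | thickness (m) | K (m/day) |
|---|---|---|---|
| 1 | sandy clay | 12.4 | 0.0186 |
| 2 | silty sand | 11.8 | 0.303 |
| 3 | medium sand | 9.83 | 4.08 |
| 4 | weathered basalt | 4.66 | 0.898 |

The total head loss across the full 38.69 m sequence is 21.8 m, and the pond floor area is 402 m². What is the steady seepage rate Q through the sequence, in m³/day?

12.3

Flow is perpendicular to layering, so the layers act in series and the equivalent K is the thickness-weighted harmonic mean.
Total thickness L = 12.4 + 11.8 + 9.83 + 4.66 = 38.69 m.
Σ(b_i/K_i) = 12.4/0.0186 + 11.8/0.303 + 9.83/4.08 + 4.66/0.898 = 713.2 d.
K_eq = L / Σ(b_i/K_i) = 38.69 / 713.2 = 0.05425 m/day.
Q = K_eq · A · (Δh/L) = 0.05425 × 402 × (21.8/38.69) = 12.29 m³/day.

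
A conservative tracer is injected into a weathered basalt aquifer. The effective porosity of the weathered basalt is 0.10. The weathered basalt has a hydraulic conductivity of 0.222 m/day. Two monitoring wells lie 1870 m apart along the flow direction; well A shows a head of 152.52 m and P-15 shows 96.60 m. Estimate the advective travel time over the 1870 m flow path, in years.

77.1

Hydraulic gradient i = (152.52 − 96.60) / 1870 = 55.92 / 1870 = 0.02990.
Darcy flux q = K · i = 0.2220 × 0.02990 = 0.006639 m/day.
Seepage velocity v = q / n_e = 0.006639 / 0.10 = 0.06639 m/day.
Travel time t = L / v = 1870 / 0.06639 = 28168 days = 77.12 years.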